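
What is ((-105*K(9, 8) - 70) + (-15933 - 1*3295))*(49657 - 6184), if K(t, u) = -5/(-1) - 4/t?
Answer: -859736539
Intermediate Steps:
K(t, u) = 5 - 4/t (K(t, u) = -5*(-1) - 4/t = 5 - 4/t)
((-105*K(9, 8) - 70) + (-15933 - 1*3295))*(49657 - 6184) = ((-105*(5 - 4/9) - 70) + (-15933 - 1*3295))*(49657 - 6184) = ((-105*(5 - 4*⅑) - 70) + (-15933 - 3295))*43473 = ((-105*(5 - 4/9) - 70) - 19228)*43473 = ((-105*41/9 - 70) - 19228)*43473 = ((-1435/3 - 70) - 19228)*43473 = (-1645/3 - 19228)*43473 = -59329/3*43473 = -859736539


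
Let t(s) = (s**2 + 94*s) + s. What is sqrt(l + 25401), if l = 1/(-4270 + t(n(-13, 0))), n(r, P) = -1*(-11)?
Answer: sqrt(15295872382)/776 ≈ 159.38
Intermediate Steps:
n(r, P) = 11
t(s) = s**2 + 95*s
l = -1/3104 (l = 1/(-4270 + 11*(95 + 11)) = 1/(-4270 + 11*106) = 1/(-4270 + 1166) = 1/(-3104) = -1/3104 ≈ -0.00032216)
sqrt(l + 25401) = sqrt(-1/3104 + 25401) = sqrt(78844703/3104) = sqrt(15295872382)/776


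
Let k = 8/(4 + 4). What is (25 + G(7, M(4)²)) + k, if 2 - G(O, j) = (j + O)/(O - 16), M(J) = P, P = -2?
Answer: 263/9 ≈ 29.222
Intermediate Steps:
M(J) = -2
k = 1 (k = 8/8 = 8*(⅛) = 1)
G(O, j) = 2 - (O + j)/(-16 + O) (G(O, j) = 2 - (j + O)/(O - 16) = 2 - (O + j)/(-16 + O))
(25 + G(7, M(4)²)) + k = (25 + (-32 + 7 - 1*(-2)²)/(-16 + 7)) + 1 = (25 + (-32 + 7 - 1*4)/(-9)) + 1 = (25 - (-32 + 7 - 4)/9) + 1 = (25 - ⅑*(-29)) + 1 = (25 + 29/9) + 1 = 254/9 + 1 = 263/9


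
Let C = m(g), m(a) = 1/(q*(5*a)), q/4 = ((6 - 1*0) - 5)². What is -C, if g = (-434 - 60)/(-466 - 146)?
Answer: -153/2470 ≈ -0.061943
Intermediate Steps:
q = 4 (q = 4*((6 - 1*0) - 5)² = 4*((6 + 0) - 5)² = 4*(6 - 5)² = 4*1² = 4*1 = 4)
g = 247/306 (g = -494/(-612) = -494*(-1/612) = 247/306 ≈ 0.80719)
m(a) = 1/(20*a) (m(a) = 1/(4*(5*a)) = 1/(20*a))
C = 153/2470 (C = 1/(20*(247/306)) = (1/20)*(306/247) = 153/2470 ≈ 0.061943)
-C = -1*153/2470 = -153/2470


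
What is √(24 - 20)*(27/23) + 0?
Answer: 54/23 ≈ 2.3478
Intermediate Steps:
√(24 - 20)*(27/23) + 0 = √4*(27*(1/23)) + 0 = 2*(27/23) + 0 = 54/23 + 0 = 54/23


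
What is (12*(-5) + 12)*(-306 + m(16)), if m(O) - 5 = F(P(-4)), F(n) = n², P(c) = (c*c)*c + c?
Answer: -207504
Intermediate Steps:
P(c) = c + c³ (P(c) = c²*c + c = c³ + c = c + c³)
m(O) = 4629 (m(O) = 5 + (-4 + (-4)³)² = 5 + (-4 - 64)² = 5 + (-68)² = 5 + 4624 = 4629)
(12*(-5) + 12)*(-306 + m(16)) = (12*(-5) + 12)*(-306 + 4629) = (-60 + 12)*4323 = -48*4323 = -207504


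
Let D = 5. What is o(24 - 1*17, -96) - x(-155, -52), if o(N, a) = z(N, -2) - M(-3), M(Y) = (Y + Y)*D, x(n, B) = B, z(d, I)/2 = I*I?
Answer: 90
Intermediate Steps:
z(d, I) = 2*I**2 (z(d, I) = 2*(I*I) = 2*I**2)
M(Y) = 10*Y (M(Y) = (Y + Y)*5 = (2*Y)*5 = 10*Y)
o(N, a) = 38 (o(N, a) = 2*(-2)**2 - 10*(-3) = 2*4 - 1*(-30) = 8 + 30 = 38)
o(24 - 1*17, -96) - x(-155, -52) = 38 - 1*(-52) = 38 + 52 = 90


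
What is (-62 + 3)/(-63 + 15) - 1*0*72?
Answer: 59/48 ≈ 1.2292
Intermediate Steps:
(-62 + 3)/(-63 + 15) - 1*0*72 = -59/(-48) + 0*72 = -59*(-1/48) + 0 = 59/48 + 0 = 59/48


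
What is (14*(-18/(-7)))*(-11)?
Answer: -396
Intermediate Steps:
(14*(-18/(-7)))*(-11) = (14*(-18*(-1/7)))*(-11) = (14*(18/7))*(-11) = 36*(-11) = -396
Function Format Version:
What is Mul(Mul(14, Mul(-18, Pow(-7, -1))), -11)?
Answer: -396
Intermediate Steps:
Mul(Mul(14, Mul(-18, Pow(-7, -1))), -11) = Mul(Mul(14, Mul(-18, Rational(-1, 7))), -11) = Mul(Mul(14, Rational(18, 7)), -11) = Mul(36, -11) = -396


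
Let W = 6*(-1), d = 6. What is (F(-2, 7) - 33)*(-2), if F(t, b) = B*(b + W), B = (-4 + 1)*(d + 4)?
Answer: 126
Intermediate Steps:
W = -6
B = -30 (B = (-4 + 1)*(6 + 4) = -3*10 = -30)
F(t, b) = 180 - 30*b (F(t, b) = -30*(b - 6) = -30*(-6 + b) = 180 - 30*b)
(F(-2, 7) - 33)*(-2) = ((180 - 30*7) - 33)*(-2) = ((180 - 210) - 33)*(-2) = (-30 - 33)*(-2) = -63*(-2) = 126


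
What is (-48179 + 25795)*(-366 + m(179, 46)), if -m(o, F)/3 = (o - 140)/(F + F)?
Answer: 189083244/23 ≈ 8.2210e+6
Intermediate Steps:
m(o, F) = -3*(-140 + o)/(2*F) (m(o, F) = -3*(o - 140)/(F + F) = -3*(-140 + o)/(2*F))
(-48179 + 25795)*(-366 + m(179, 46)) = (-48179 + 25795)*(-366 + (3/2)*(140 - 1*179)/46) = -22384*(-366 + (3/2)*(1/46)*(140 - 179)) = -22384*(-366 + (3/2)*(1/46)*(-39)) = -22384*(-366 - 117/92) = -22384*(-33789/92) = 189083244/23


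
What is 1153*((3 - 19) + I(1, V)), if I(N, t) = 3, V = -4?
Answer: -14989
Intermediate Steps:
1153*((3 - 19) + I(1, V)) = 1153*((3 - 19) + 3) = 1153*(-16 + 3) = 1153*(-13) = -14989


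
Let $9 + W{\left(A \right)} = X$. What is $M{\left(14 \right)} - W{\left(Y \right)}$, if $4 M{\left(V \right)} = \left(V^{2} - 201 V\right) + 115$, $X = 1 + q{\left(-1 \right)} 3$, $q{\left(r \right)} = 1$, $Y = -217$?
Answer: $- \frac{2483}{4} \approx -620.75$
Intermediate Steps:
$X = 4$ ($X = 1 + 1 \cdot 3 = 1 + 3 = 4$)
$W{\left(A \right)} = -5$ ($W{\left(A \right)} = -9 + 4 = -5$)
$M{\left(V \right)} = \frac{115}{4} - \frac{201 V}{4} + \frac{V^{2}}{4}$ ($M{\left(V \right)} = \frac{\left(V^{2} - 201 V\right) + 115}{4} = \frac{115 + V^{2} - 201 V}{4} = \frac{115}{4} - \frac{201 V}{4} + \frac{V^{2}}{4}$)
$M{\left(14 \right)} - W{\left(Y \right)} = \left(\frac{115}{4} - \frac{1407}{2} + \frac{14^{2}}{4}\right) - -5 = \left(\frac{115}{4} - \frac{1407}{2} + \frac{1}{4} \cdot 196\right) + 5 = \left(\frac{115}{4} - \frac{1407}{2} + 49\right) + 5 = - \frac{2503}{4} + 5 = - \frac{2483}{4}$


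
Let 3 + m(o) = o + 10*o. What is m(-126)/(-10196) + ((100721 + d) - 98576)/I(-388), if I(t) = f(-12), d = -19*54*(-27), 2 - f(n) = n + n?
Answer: 152178063/132548 ≈ 1148.1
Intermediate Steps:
f(n) = 2 - 2*n (f(n) = 2 - (n + n) = 2 - 2*n)
d = 27702 (d = -1026*(-27) = 27702)
I(t) = 26 (I(t) = 2 - 2*(-12) = 2 + 24 = 26)
m(o) = -3 + 11*o (m(o) = -3 + (o + 10*o) = -3 + 11*o)
m(-126)/(-10196) + ((100721 + d) - 98576)/I(-388) = (-3 + 11*(-126))/(-10196) + ((100721 + 27702) - 98576)/26 = (-3 - 1386)*(-1/10196) + (128423 - 98576)*(1/26) = -1389*(-1/10196) + 29847*(1/26) = 1389/10196 + 29847/26 = 152178063/132548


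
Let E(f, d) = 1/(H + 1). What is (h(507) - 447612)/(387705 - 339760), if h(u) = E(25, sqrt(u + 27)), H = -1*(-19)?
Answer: -8952239/958900 ≈ -9.3360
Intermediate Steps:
H = 19
E(f, d) = 1/20 (E(f, d) = 1/(19 + 1) = 1/20)
h(u) = 1/20
(h(507) - 447612)/(387705 - 339760) = (1/20 - 447612)/(387705 - 339760) = -8952239/20/47945 = -8952239/20*1/47945 = -8952239/958900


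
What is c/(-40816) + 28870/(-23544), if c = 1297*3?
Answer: -158745953/120121488 ≈ -1.3215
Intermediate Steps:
c = 3891
c/(-40816) + 28870/(-23544) = 3891/(-40816) + 28870/(-23544) = 3891*(-1/40816) + 28870*(-1/23544) = -3891/40816 - 14435/11772 = -158745953/120121488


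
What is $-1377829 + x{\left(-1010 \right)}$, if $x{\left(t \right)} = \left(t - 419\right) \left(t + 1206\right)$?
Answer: $-1657913$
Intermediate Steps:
$x{\left(t \right)} = \left(-419 + t\right) \left(1206 + t\right)$
$-1377829 + x{\left(-1010 \right)} = -1377829 + \left(-505314 + \left(-1010\right)^{2} + 787 \left(-1010\right)\right) = -1377829 - 280084 = -1657913$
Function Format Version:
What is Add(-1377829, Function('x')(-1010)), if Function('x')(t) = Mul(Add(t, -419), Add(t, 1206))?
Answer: -1657913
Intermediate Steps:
Function('x')(t) = Mul(Add(-419, t), Add(1206, t))
Add(-1377829, Function('x')(-1010)) = Add(-1377829, Add(-505314, Pow(-1010, 2), Mul(787, -1010))) = Add(-1377829, Add(-505314, 1020100, -794870)) = Add(-1377829, -280084) = -1657913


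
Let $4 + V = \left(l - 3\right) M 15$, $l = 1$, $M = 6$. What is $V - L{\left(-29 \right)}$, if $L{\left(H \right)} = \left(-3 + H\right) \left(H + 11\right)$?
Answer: $-760$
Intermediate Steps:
$L{\left(H \right)} = \left(-3 + H\right) \left(11 + H\right)$
$V = -184$ ($V = -4 + \left(1 - 3\right) 6 \cdot 15 = -4 + \left(-2\right) 6 \cdot 15 = -4 - 180 = -184$)
$V - L{\left(-29 \right)} = -184 - \left(-33 + \left(-29\right)^{2} + 8 \left(-29\right)\right) = -184 - \left(-33 + 841 - 232\right) = -184 - 576 = -760$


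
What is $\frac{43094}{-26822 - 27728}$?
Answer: $- \frac{21547}{27275} \approx -0.78999$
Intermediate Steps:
$\frac{43094}{-26822 - 27728} = \frac{43094}{-54550} = 43094 \left(- \frac{1}{54550}\right) = - \frac{21547}{27275}$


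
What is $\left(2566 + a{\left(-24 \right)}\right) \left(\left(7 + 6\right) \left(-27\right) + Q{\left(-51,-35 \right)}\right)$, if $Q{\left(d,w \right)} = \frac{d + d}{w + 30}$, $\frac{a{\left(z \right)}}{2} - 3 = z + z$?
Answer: $- \frac{4092828}{5} \approx -8.1857 \cdot 10^{5}$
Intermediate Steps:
$a{\left(z \right)} = 6 + 4 z$ ($a{\left(z \right)} = 6 + 2 \left(z + z\right) = 6 + 2 \cdot 2 z = 6 + 4 z$)
$Q{\left(d,w \right)} = \frac{2 d}{30 + w}$
$\left(2566 + a{\left(-24 \right)}\right) \left(\left(7 + 6\right) \left(-27\right) + Q{\left(-51,-35 \right)}\right) = \left(2566 + \left(6 + 4 \left(-24\right)\right)\right) \left(\left(7 + 6\right) \left(-27\right) + 2 \left(-51\right) \frac{1}{30 - 35}\right) = \left(2566 + \left(6 - 96\right)\right) \left(13 \left(-27\right) + 2 \left(-51\right) \frac{1}{-5}\right) = \left(2566 - 90\right) \left(-351 + 2 \left(-51\right) \left(- \frac{1}{5}\right)\right) = 2476 \left(-351 + \frac{102}{5}\right) = 2476 \left(- \frac{1653}{5}\right) = - \frac{4092828}{5}$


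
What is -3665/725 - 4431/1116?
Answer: -486841/53940 ≈ -9.0256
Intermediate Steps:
-3665/725 - 4431/1116 = -3665*1/725 - 4431*1/1116 = -733/145 - 1477/372 = -486841/53940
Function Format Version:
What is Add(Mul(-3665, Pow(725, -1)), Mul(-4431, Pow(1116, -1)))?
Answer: Rational(-486841, 53940) ≈ -9.0256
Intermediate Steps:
Add(Mul(-3665, Pow(725, -1)), Mul(-4431, Pow(1116, -1))) = Add(Mul(-3665, Rational(1, 725)), Mul(-4431, Rational(1, 1116))) = Add(Rational(-733, 145), Rational(-1477, 372)) = Rational(-486841, 53940)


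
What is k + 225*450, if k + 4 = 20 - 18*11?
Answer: 101068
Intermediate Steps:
k = -182 (k = -4 + (20 - 18*11) = -4 + (20 - 198) = -4 - 178 = -182)
k + 225*450 = -182 + 225*450 = -182 + 101250 = 101068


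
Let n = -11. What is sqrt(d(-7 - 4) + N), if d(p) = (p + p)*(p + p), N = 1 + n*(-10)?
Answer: sqrt(595) ≈ 24.393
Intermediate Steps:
N = 111 (N = 1 - 11*(-10) = 1 + 110 = 111)
d(p) = 4*p**2 (d(p) = (2*p)*(2*p) = 4*p**2)
sqrt(d(-7 - 4) + N) = sqrt(4*(-7 - 4)**2 + 111) = sqrt(4*(-11)**2 + 111) = sqrt(4*121 + 111) = sqrt(484 + 111) = sqrt(595)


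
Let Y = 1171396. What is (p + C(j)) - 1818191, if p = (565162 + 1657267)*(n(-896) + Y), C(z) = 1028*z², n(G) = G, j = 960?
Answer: 2602298731109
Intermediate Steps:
p = 2601353144500 (p = (565162 + 1657267)*(-896 + 1171396) = 2222429*1170500 = 2601353144500)
(p + C(j)) - 1818191 = (2601353144500 + 1028*960²) - 1818191 = (2601353144500 + 1028*921600) - 1818191 = (2601353144500 + 947404800) - 1818191 = 2602300549300 - 1818191 = 2602298731109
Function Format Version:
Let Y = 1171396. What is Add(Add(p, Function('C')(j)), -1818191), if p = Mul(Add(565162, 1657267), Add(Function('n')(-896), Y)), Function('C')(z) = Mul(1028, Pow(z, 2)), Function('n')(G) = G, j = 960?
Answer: 2602298731109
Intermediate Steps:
p = 2601353144500 (p = Mul(Add(565162, 1657267), Add(-896, 1171396)) = Mul(2222429, 1170500) = 2601353144500)
Add(Add(p, Function('C')(j)), -1818191) = Add(Add(2601353144500, Mul(1028, Pow(960, 2))), -1818191) = Add(Add(2601353144500, Mul(1028, 921600)), -1818191) = Add(Add(2601353144500, 947404800), -1818191) = Add(2602300549300, -1818191) = 2602298731109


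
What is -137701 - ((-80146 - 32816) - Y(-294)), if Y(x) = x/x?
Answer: -24738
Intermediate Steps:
Y(x) = 1
-137701 - ((-80146 - 32816) - Y(-294)) = -137701 - ((-80146 - 32816) - 1*1) = -137701 - (-112962 - 1) = -137701 - 1*(-112963) = -137701 + 112963 = -24738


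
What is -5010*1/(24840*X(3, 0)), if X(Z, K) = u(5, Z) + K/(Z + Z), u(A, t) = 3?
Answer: -167/2484 ≈ -0.067230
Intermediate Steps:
X(Z, K) = 3 + K/(2*Z) (X(Z, K) = 3 + K/(Z + Z) = 3 + K/((2*Z)) = 3 + K*(1/(2*Z)) = 3 + K/(2*Z))
-5010*1/(24840*X(3, 0)) = -5010*1/(24840*(3 + (½)*0/3)) = -5010*1/(24840*(3 + (½)*0*(⅓))) = -5010*1/(24840*(3 + 0)) = -5010/(138*((15*3)*12)) = -5010/(138*(45*12)) = -5010/(138*540) = -5010/74520 = -5010*1/74520 = -167/2484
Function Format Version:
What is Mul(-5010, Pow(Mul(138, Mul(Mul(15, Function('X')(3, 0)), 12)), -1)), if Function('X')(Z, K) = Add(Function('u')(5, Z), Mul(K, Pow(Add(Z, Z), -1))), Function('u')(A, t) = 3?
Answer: Rational(-167, 2484) ≈ -0.067230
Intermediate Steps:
Function('X')(Z, K) = Add(3, Mul(Rational(1, 2), K, Pow(Z, -1))) (Function('X')(Z, K) = Add(3, Mul(K, Pow(Add(Z, Z), -1))) = Add(3, Mul(K, Pow(Mul(2, Z), -1))) = Add(3, Mul(K, Mul(Rational(1, 2), Pow(Z, -1)))) = Add(3, Mul(Rational(1, 2), K, Pow(Z, -1))))
Mul(-5010, Pow(Mul(138, Mul(Mul(15, Function('X')(3, 0)), 12)), -1)) = Mul(-5010, Pow(Mul(138, Mul(Mul(15, Add(3, Mul(Rational(1, 2), 0, Pow(3, -1)))), 12)), -1)) = Mul(-5010, Pow(Mul(138, Mul(Mul(15, Add(3, Mul(Rational(1, 2), 0, Rational(1, 3)))), 12)), -1)) = Mul(-5010, Pow(Mul(138, Mul(Mul(15, Add(3, 0)), 12)), -1)) = Mul(-5010, Pow(Mul(138, Mul(Mul(15, 3), 12)), -1)) = Mul(-5010, Pow(Mul(138, Mul(45, 12)), -1)) = Mul(-5010, Pow(Mul(138, 540), -1)) = Mul(-5010, Pow(74520, -1)) = Mul(-5010, Rational(1, 74520)) = Rational(-167, 2484)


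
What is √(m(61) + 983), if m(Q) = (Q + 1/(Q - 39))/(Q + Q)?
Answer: √1771248765/1342 ≈ 31.361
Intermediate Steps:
m(Q) = (Q + 1/(-39 + Q))/(2*Q) (m(Q) = (Q + 1/(-39 + Q))/((2*Q)) = (Q + 1/(-39 + Q))*(1/(2*Q)) = (Q + 1/(-39 + Q))/(2*Q))
√(m(61) + 983) = √((½)*(1 + 61² - 39*61)/(61*(-39 + 61)) + 983) = √((½)*(1/61)*(1 + 3721 - 2379)/22 + 983) = √((½)*(1/61)*(1/22)*1343 + 983) = √(1343/2684 + 983) = √(2639715/2684) = √1771248765/1342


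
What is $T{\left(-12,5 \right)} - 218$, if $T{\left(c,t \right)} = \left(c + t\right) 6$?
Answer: $-260$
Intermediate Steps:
$T{\left(c,t \right)} = 6 c + 6 t$
$T{\left(-12,5 \right)} - 218 = \left(6 \left(-12\right) + 6 \cdot 5\right) - 218 = \left(-72 + 30\right) - 218 = -42 - 218 = -260$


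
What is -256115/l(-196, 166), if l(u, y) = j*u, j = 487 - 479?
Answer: 256115/1568 ≈ 163.34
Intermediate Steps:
j = 8
l(u, y) = 8*u
-256115/l(-196, 166) = -256115/(8*(-196)) = -256115/(-1568) = -256115*(-1/1568) = 256115/1568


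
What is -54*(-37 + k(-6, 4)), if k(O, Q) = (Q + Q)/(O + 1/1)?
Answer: 10422/5 ≈ 2084.4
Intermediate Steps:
k(O, Q) = 2*Q/(1 + O) (k(O, Q) = (2*Q)/(O + 1) = (2*Q)/(1 + O) = 2*Q/(1 + O))
-54*(-37 + k(-6, 4)) = -54*(-37 + 2*4/(1 - 6)) = -54*(-37 + 2*4/(-5)) = -54*(-37 + 2*4*(-⅕)) = -54*(-37 - 8/5) = -54*(-193/5) = 10422/5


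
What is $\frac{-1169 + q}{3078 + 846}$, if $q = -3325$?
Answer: $- \frac{749}{654} \approx -1.1453$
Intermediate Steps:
$\frac{-1169 + q}{3078 + 846} = \frac{-1169 - 3325}{3078 + 846} = - \frac{4494}{3924} = \left(-4494\right) \frac{1}{3924} = - \frac{749}{654}$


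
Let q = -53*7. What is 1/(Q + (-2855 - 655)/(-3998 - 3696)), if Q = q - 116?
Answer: -3847/1871734 ≈ -0.0020553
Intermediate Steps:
q = -371
Q = -487 (Q = -371 - 116 = -487)
1/(Q + (-2855 - 655)/(-3998 - 3696)) = 1/(-487 + (-2855 - 655)/(-3998 - 3696)) = 1/(-487 - 3510/(-7694)) = 1/(-487 - 3510*(-1/7694)) = 1/(-487 + 1755/3847) = 1/(-1871734/3847) = -3847/1871734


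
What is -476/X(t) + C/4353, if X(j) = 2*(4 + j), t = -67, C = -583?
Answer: 47585/13059 ≈ 3.6438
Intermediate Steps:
X(j) = 8 + 2*j
-476/X(t) + C/4353 = -476/(8 + 2*(-67)) - 583/4353 = -476/(8 - 134) - 583*1/4353 = -476/(-126) - 583/4353 = -476*(-1/126) - 583/4353 = 34/9 - 583/4353 = 47585/13059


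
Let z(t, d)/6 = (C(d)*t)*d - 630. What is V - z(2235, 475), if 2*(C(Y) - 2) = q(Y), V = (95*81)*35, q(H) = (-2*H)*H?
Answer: 1437162377355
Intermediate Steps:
q(H) = -2*H²
V = 269325 (V = 7695*35 = 269325)
C(Y) = 2 - Y² (C(Y) = 2 + (-2*Y²)/2 = 2 - Y²)
z(t, d) = -3780 + 6*d*t*(2 - d²) (z(t, d) = 6*(((2 - d²)*t)*d - 630) = 6*((t*(2 - d²))*d - 630) = 6*(d*t*(2 - d²) - 630) = 6*(-630 + d*t*(2 - d²)) = -3780 + 6*d*t*(2 - d²))
V - z(2235, 475) = 269325 - (-3780 + 6*475*2235*(2 - 1*475²)) = 269325 - (-3780 + 6*475*2235*(2 - 1*225625)) = 269325 - (-3780 + 6*475*2235*(2 - 225625)) = 269325 - (-3780 + 6*475*2235*(-225623)) = 269325 - (-3780 - 1437162104250) = 269325 - 1*(-1437162108030) = 269325 + 1437162108030 = 1437162377355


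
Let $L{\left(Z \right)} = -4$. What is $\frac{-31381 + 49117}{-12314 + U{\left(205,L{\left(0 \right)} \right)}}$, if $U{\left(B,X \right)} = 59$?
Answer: $- \frac{5912}{4085} \approx -1.4472$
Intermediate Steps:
$\frac{-31381 + 49117}{-12314 + U{\left(205,L{\left(0 \right)} \right)}} = \frac{-31381 + 49117}{-12314 + 59} = \frac{17736}{-12255} = 17736 \left(- \frac{1}{12255}\right) = - \frac{5912}{4085}$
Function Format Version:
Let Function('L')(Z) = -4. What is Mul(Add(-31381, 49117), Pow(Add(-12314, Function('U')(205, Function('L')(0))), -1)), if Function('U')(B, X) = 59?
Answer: Rational(-5912, 4085) ≈ -1.4472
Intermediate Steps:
Mul(Add(-31381, 49117), Pow(Add(-12314, Function('U')(205, Function('L')(0))), -1)) = Mul(Add(-31381, 49117), Pow(Add(-12314, 59), -1)) = Mul(17736, Pow(-12255, -1)) = Mul(17736, Rational(-1, 12255)) = Rational(-5912, 4085)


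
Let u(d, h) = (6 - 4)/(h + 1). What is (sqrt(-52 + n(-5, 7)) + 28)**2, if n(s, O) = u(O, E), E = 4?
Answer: (140 + I*sqrt(1290))**2/25 ≈ 732.4 + 402.27*I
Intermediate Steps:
u(d, h) = 2/(1 + h)
n(s, O) = 2/5 (n(s, O) = 2/(1 + 4) = 2/5)
(sqrt(-52 + n(-5, 7)) + 28)**2 = (sqrt(-52 + 2/5) + 28)**2 = (sqrt(-258/5) + 28)**2 = (I*sqrt(1290)/5 + 28)**2 = (28 + I*sqrt(1290)/5)**2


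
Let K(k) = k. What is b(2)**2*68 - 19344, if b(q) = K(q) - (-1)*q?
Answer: -18256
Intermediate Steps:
b(q) = 2*q (b(q) = q - (-1)*q = q + q = 2*q)
b(2)**2*68 - 19344 = (2*2)**2*68 - 19344 = 4**2*68 - 19344 = 16*68 - 19344 = 1088 - 19344 = -18256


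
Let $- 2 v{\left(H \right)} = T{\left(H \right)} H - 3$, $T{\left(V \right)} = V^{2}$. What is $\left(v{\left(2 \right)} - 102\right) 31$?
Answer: $- \frac{6479}{2} \approx -3239.5$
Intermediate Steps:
$v{\left(H \right)} = \frac{3}{2} - \frac{H^{3}}{2}$ ($v{\left(H \right)} = - \frac{H^{2} H - 3}{2} = - \frac{H^{3} - 3}{2} = - \frac{-3 + H^{3}}{2} = \frac{3}{2} - \frac{H^{3}}{2}$)
$\left(v{\left(2 \right)} - 102\right) 31 = \left(\left(\frac{3}{2} - \frac{2^{3}}{2}\right) - 102\right) 31 = \left(\left(\frac{3}{2} - 4\right) - 102\right) 31 = \left(- \frac{5}{2} - 102\right) 31 = \left(- \frac{209}{2}\right) 31 = - \frac{6479}{2}$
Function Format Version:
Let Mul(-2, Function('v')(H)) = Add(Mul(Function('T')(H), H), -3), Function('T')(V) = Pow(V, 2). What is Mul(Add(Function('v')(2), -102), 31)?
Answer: Rational(-6479, 2) ≈ -3239.5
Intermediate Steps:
Function('v')(H) = Add(Rational(3, 2), Mul(Rational(-1, 2), Pow(H, 3))) (Function('v')(H) = Mul(Rational(-1, 2), Add(Mul(Pow(H, 2), H), -3)) = Mul(Rational(-1, 2), Add(Pow(H, 3), -3)) = Mul(Rational(-1, 2), Add(-3, Pow(H, 3))) = Add(Rational(3, 2), Mul(Rational(-1, 2), Pow(H, 3))))
Mul(Add(Function('v')(2), -102), 31) = Mul(Add(Add(Rational(3, 2), Mul(Rational(-1, 2), Pow(2, 3))), -102), 31) = Mul(Add(Add(Rational(3, 2), Mul(Rational(-1, 2), 8)), -102), 31) = Mul(Add(Add(Rational(3, 2), -4), -102), 31) = Mul(Add(Rational(-5, 2), -102), 31) = Mul(Rational(-209, 2), 31) = Rational(-6479, 2)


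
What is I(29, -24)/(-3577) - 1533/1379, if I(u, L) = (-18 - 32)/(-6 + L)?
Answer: -2351074/2114007 ≈ -1.1121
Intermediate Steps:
I(u, L) = -50/(-6 + L)
I(29, -24)/(-3577) - 1533/1379 = -50/(-6 - 24)/(-3577) - 1533/1379 = -50/(-30)*(-1/3577) - 1533*1/1379 = -50*(-1/30)*(-1/3577) - 219/197 = (5/3)*(-1/3577) - 219/197 = -5/10731 - 219/197 = -2351074/2114007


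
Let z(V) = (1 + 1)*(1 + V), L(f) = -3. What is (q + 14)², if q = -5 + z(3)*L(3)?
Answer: 225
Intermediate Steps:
z(V) = 2 + 2*V (z(V) = 2*(1 + V) = 2 + 2*V)
q = -29 (q = -5 + (2 + 2*3)*(-3) = -5 + (2 + 6)*(-3) = -5 + 8*(-3) = -5 - 24 = -29)
(q + 14)² = (-29 + 14)² = (-15)² = 225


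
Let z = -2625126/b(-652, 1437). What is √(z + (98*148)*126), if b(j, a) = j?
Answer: 7*√3972402258/326 ≈ 1353.3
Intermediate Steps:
z = 1312563/326 (z = -2625126/(-652) = -2625126*(-1/652) = 1312563/326 ≈ 4026.3)
√(z + (98*148)*126) = √(1312563/326 + (98*148)*126) = √(1312563/326 + 14504*126) = √(1312563/326 + 1827504) = √(597078867/326) = 7*√3972402258/326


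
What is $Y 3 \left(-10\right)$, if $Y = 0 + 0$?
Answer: $0$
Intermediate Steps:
$Y = 0$
$Y 3 \left(-10\right) = 0 \cdot 3 \left(-10\right) = 0 \left(-10\right) = 0$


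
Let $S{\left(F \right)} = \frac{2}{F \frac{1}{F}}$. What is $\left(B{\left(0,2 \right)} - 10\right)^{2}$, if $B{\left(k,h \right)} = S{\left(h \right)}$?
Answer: $64$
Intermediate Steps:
$S{\left(F \right)} = 2$ ($S{\left(F \right)} = \frac{2}{1} = 2 \cdot 1 = 2$)
$B{\left(k,h \right)} = 2$
$\left(B{\left(0,2 \right)} - 10\right)^{2} = \left(2 - 10\right)^{2} = \left(-8\right)^{2} = 64$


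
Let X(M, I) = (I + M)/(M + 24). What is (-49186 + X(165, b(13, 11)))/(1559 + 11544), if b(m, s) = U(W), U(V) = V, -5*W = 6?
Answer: -737777/196545 ≈ -3.7537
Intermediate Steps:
W = -6/5 (W = -1/5*6 = -6/5 ≈ -1.2000)
b(m, s) = -6/5
X(M, I) = (I + M)/(24 + M)
(-49186 + X(165, b(13, 11)))/(1559 + 11544) = (-49186 + (-6/5 + 165)/(24 + 165))/(1559 + 11544) = (-49186 + (819/5)/189)/13103 = (-49186 + (1/189)*(819/5))*(1/13103) = (-49186 + 13/15)*(1/13103) = -737777/15*1/13103 = -737777/196545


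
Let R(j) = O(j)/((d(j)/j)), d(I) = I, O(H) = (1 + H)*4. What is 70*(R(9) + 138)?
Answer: 12460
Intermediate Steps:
O(H) = 4 + 4*H
R(j) = 4 + 4*j (R(j) = (4 + 4*j)/((j/j)) = (4 + 4*j)/1 = (4 + 4*j)*1 = 4 + 4*j)
70*(R(9) + 138) = 70*((4 + 4*9) + 138) = 70*((4 + 36) + 138) = 70*(40 + 138) = 70*178 = 12460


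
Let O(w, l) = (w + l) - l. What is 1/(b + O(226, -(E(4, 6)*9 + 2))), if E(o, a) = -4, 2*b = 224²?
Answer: 1/25314 ≈ 3.9504e-5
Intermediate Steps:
b = 25088 (b = (½)*224² = (½)*50176 = 25088)
O(w, l) = w (O(w, l) = (l + w) - l = w)
1/(b + O(226, -(E(4, 6)*9 + 2))) = 1/(25088 + 226) = 1/25314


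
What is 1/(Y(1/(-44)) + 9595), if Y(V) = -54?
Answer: 1/9541 ≈ 0.00010481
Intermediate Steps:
1/(Y(1/(-44)) + 9595) = 1/(-54 + 9595) = 1/9541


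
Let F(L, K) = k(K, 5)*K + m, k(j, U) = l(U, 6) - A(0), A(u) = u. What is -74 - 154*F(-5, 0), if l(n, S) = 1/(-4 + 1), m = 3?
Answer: -536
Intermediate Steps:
l(n, S) = -1/3 (l(n, S) = 1/(-3) = -1/3)
k(j, U) = -1/3 (k(j, U) = -1/3 - 1*0 = -1/3 + 0 = -1/3)
F(L, K) = 3 - K/3 (F(L, K) = -K/3 + 3 = 3 - K/3)
-74 - 154*F(-5, 0) = -74 - 154*(3 - 1/3*0) = -74 - 154*(3 + 0) = -74 - 154*3 = -74 - 462 = -536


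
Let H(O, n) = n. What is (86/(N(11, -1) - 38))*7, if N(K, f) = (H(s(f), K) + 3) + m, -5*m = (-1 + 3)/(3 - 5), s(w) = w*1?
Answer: -430/17 ≈ -25.294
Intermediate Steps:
s(w) = w
m = ⅕ (m = -(-1 + 3)/(5*(3 - 5)) = -2/(5*(-2)) = -2*(-1)/(5*2) = -⅕*(-1) = ⅕ ≈ 0.20000)
N(K, f) = 16/5 + K (N(K, f) = (K + 3) + ⅕ = (3 + K) + ⅕ = 16/5 + K)
(86/(N(11, -1) - 38))*7 = (86/((16/5 + 11) - 38))*7 = (86/(71/5 - 38))*7 = (86/(-119/5))*7 = -5/119*86*7 = -430/119*7 = -430/17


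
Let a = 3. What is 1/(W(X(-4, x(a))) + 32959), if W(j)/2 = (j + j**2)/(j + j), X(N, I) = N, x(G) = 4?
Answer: 1/32956 ≈ 3.0343e-5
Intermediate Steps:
W(j) = (j + j**2)/j (W(j) = 2*((j + j**2)/(j + j)) = 2*((j + j**2)/((2*j))) = 2*((j + j**2)*(1/(2*j))) = 2*((j + j**2)/(2*j)) = (j + j**2)/j)
1/(W(X(-4, x(a))) + 32959) = 1/((1 - 4) + 32959) = 1/(-3 + 32959) = 1/32956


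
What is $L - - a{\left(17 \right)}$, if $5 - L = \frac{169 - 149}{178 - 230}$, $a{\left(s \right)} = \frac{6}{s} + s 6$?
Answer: $\frac{23810}{221} \approx 107.74$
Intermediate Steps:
$a{\left(s \right)} = 6 s + \frac{6}{s}$ ($a{\left(s \right)} = \frac{6}{s} + 6 s = 6 s + \frac{6}{s}$)
$L = \frac{70}{13}$ ($L = 5 - \frac{169 - 149}{178 - 230} = 5 - \frac{20}{-52} = 5 - 20 \left(- \frac{1}{52}\right) = 5 - - \frac{5}{13} = 5 + \frac{5}{13} = \frac{70}{13} \approx 5.3846$)
$L - - a{\left(17 \right)} = \frac{70}{13} - - (6 \cdot 17 + \frac{6}{17}) = \frac{70}{13} - - (102 + 6 \cdot \frac{1}{17}) = \frac{70}{13} - - (102 + \frac{6}{17}) = \frac{70}{13} - \left(-1\right) \frac{1740}{17} = \frac{70}{13} - - \frac{1740}{17} = \frac{70}{13} + \frac{1740}{17} = \frac{23810}{221}$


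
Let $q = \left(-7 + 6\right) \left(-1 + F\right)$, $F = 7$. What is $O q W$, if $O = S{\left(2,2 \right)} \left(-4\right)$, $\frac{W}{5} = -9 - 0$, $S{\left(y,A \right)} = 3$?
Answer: $-3240$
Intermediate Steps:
$W = -45$ ($W = 5 \left(-9 - 0\right) = 5 \left(-9 + 0\right) = 5 \left(-9\right) = -45$)
$q = -6$ ($q = \left(-7 + 6\right) \left(-1 + 7\right) = \left(-1\right) 6 = -6$)
$O = -12$ ($O = 3 \left(-4\right) = -12$)
$O q W = \left(-12\right) \left(-6\right) \left(-45\right) = 72 \left(-45\right) = -3240$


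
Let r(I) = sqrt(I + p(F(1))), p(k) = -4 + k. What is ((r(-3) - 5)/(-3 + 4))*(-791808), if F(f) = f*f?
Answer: 3959040 - 791808*I*sqrt(6) ≈ 3.959e+6 - 1.9395e+6*I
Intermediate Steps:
F(f) = f**2
r(I) = sqrt(-3 + I) (r(I) = sqrt(I + (-4 + 1**2)) = sqrt(I + (-4 + 1)) = sqrt(I - 3) = sqrt(-3 + I))
((r(-3) - 5)/(-3 + 4))*(-791808) = ((sqrt(-3 - 3) - 5)/(-3 + 4))*(-791808) = ((sqrt(-6) - 5)/1)*(-791808) = ((I*sqrt(6) - 5)*1)*(-791808) = ((-5 + I*sqrt(6))*1)*(-791808) = (-5 + I*sqrt(6))*(-791808) = 3959040 - 791808*I*sqrt(6)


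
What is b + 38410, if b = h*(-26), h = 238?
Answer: 32222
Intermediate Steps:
b = -6188 (b = 238*(-26) = -6188)
b + 38410 = -6188 + 38410 = 32222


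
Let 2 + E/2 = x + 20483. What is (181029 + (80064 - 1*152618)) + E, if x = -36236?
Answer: 76965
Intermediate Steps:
E = -31510 (E = -4 + 2*(-36236 + 20483) = -4 + 2*(-15753) = -4 - 31506 = -31510)
(181029 + (80064 - 1*152618)) + E = (181029 + (80064 - 1*152618)) - 31510 = (181029 + (80064 - 152618)) - 31510 = (181029 - 72554) - 31510 = 108475 - 31510 = 76965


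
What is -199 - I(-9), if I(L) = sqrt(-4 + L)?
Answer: -199 - I*sqrt(13) ≈ -199.0 - 3.6056*I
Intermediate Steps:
-199 - I(-9) = -199 - sqrt(-4 - 9) = -199 - sqrt(-13) = -199 - I*sqrt(13)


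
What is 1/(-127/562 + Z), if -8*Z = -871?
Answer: 2248/244243 ≈ 0.0092039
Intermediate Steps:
Z = 871/8 (Z = -⅛*(-871) = 871/8 ≈ 108.88)
1/(-127/562 + Z) = 1/(-127/562 + 871/8) = 1/(244243/2248) = 2248/244243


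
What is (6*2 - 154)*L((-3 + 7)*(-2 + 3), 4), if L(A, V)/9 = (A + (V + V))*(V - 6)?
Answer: 30672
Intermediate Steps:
L(A, V) = 9*(-6 + V)*(A + 2*V) (L(A, V) = 9*((A + (V + V))*(V - 6)) = 9*((A + 2*V)*(-6 + V)) = 9*((-6 + V)*(A + 2*V)) = 9*(-6 + V)*(A + 2*V))
(6*2 - 154)*L((-3 + 7)*(-2 + 3), 4) = (6*2 - 154)*(-108*4 - 54*(-3 + 7)*(-2 + 3) + 18*4**2 + 9*((-3 + 7)*(-2 + 3))*4) = (12 - 154)*(-432 - 216 + 18*16 + 9*(4*1)*4) = -142*(-432 - 54*4 + 288 + 9*4*4) = -142*(-432 - 216 + 288 + 144) = -142*(-216) = 30672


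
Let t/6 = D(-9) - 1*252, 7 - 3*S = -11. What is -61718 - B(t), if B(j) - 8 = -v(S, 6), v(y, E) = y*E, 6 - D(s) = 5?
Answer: -61690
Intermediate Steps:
D(s) = 1 (D(s) = 6 - 1*5 = 6 - 5 = 1)
S = 6 (S = 7/3 - 1/3*(-11) = 7/3 + 11/3 = 6)
v(y, E) = E*y
t = -1506 (t = 6*(1 - 1*252) = 6*(1 - 252) = 6*(-251) = -1506)
B(j) = -28 (B(j) = 8 - 6*6 = 8 - 1*36 = 8 - 36 = -28)
-61718 - B(t) = -61718 - 1*(-28) = -61718 + 28 = -61690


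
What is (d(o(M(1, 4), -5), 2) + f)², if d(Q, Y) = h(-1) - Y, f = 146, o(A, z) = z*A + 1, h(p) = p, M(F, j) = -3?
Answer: 20449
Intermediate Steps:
o(A, z) = 1 + A*z (o(A, z) = A*z + 1 = 1 + A*z)
d(Q, Y) = -1 - Y
(d(o(M(1, 4), -5), 2) + f)² = ((-1 - 1*2) + 146)² = ((-1 - 2) + 146)² = (-3 + 146)² = 143² = 20449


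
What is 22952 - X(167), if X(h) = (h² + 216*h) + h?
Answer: -41176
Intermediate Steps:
X(h) = h² + 217*h
22952 - X(167) = 22952 - 167*(217 + 167) = 22952 - 167*384 = 22952 - 1*64128 = 22952 - 64128 = -41176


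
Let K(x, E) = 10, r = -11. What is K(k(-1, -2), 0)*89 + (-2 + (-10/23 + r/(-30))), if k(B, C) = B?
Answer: 612673/690 ≈ 887.93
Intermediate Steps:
K(k(-1, -2), 0)*89 + (-2 + (-10/23 + r/(-30))) = 10*89 + (-2 + (-10/23 - 11/(-30))) = 890 + (-2 + (-10*1/23 - 11*(-1/30))) = 890 + (-2 + (-10/23 + 11/30)) = 890 + (-2 - 47/690) = 890 - 1427/690 = 612673/690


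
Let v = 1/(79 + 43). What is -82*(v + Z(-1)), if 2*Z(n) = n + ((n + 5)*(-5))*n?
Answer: -47560/61 ≈ -779.67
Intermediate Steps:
Z(n) = n/2 + n*(-25 - 5*n)/2 (Z(n) = (n + ((n + 5)*(-5))*n)/2 = (n + ((5 + n)*(-5))*n)/2 = (n + (-25 - 5*n)*n)/2 = (n + n*(-25 - 5*n))/2 = n/2 + n*(-25 - 5*n)/2)
v = 1/122 ≈ 0.0081967
-82*(v + Z(-1)) = -82*(1/122 - 1/2*(-1)*(24 + 5*(-1))) = -82*(1/122 - 1/2*(-1)*(24 - 5)) = -82*(1/122 - 1/2*(-1)*19) = -82*(1/122 + 19/2) = -82*580/61 = -47560/61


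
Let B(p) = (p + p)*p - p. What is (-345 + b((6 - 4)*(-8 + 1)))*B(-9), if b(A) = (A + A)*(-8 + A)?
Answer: 46341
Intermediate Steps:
b(A) = 2*A*(-8 + A) (b(A) = (2*A)*(-8 + A) = 2*A*(-8 + A))
B(p) = -p + 2*p² (B(p) = (2*p)*p - p = 2*p² - p = -p + 2*p²)
(-345 + b((6 - 4)*(-8 + 1)))*B(-9) = (-345 + 2*((6 - 4)*(-8 + 1))*(-8 + (6 - 4)*(-8 + 1)))*(-9*(-1 + 2*(-9))) = (-345 + 2*(2*(-7))*(-8 + 2*(-7)))*(-9*(-1 - 18)) = (-345 + 2*(-14)*(-8 - 14))*(-9*(-19)) = (-345 + 2*(-14)*(-22))*171 = (-345 + 616)*171 = 271*171 = 46341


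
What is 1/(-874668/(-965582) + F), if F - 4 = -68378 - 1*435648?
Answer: -482791/243336848068 ≈ -1.9840e-6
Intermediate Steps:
F = -504022 (F = 4 + (-68378 - 1*435648) = 4 + (-68378 - 435648) = 4 - 504026 = -504022)
1/(-874668/(-965582) + F) = 1/(-874668/(-965582) - 504022) = 1/(-874668*(-1/965582) - 504022) = 1/(437334/482791 - 504022) = 1/(-243336848068/482791) = -482791/243336848068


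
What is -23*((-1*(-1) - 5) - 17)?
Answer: 483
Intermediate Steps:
-23*((-1*(-1) - 5) - 17) = -23*((1 - 5) - 17) = -23*(-4 - 17) = -23*(-21) = 483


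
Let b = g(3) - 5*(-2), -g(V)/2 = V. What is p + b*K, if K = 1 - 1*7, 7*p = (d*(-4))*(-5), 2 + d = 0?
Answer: -208/7 ≈ -29.714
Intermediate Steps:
d = -2 (d = -2 + 0 = -2)
g(V) = -2*V
b = 4 (b = -2*3 - 5*(-2) = -6 + 10 = 4)
p = -40/7 (p = (-2*(-4)*(-5))/7 = (8*(-5))/7 = (1/7)*(-40) = -40/7 ≈ -5.7143)
K = -6 (K = 1 - 7 = -6)
p + b*K = -40/7 + 4*(-6) = -40/7 - 24 = -208/7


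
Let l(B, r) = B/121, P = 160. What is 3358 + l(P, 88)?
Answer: 406478/121 ≈ 3359.3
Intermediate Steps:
l(B, r) = B/121 (l(B, r) = B*(1/121) = B/121)
3358 + l(P, 88) = 3358 + (1/121)*160 = 3358 + 160/121 = 406478/121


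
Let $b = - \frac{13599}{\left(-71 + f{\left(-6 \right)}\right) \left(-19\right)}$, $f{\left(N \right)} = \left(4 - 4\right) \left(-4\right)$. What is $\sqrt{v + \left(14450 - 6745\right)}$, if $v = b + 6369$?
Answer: $\frac{\sqrt{25593534223}}{1349} \approx 118.59$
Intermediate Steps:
$f{\left(N \right)} = 0$ ($f{\left(N \right)} = 0 \left(-4\right) = 0$)
$b = - \frac{13599}{1349}$ ($b = - \frac{13599}{\left(-71 + 0\right) \left(-19\right)} = - \frac{13599}{\left(-71\right) \left(-19\right)} = - \frac{13599}{1349} \approx -10.081$)
$v = \frac{8578182}{1349}$ ($v = - \frac{13599}{1349} + 6369 = \frac{8578182}{1349} \approx 6358.9$)
$\sqrt{v + \left(14450 - 6745\right)} = \sqrt{\frac{8578182}{1349} + \left(14450 - 6745\right)} = \sqrt{\frac{8578182}{1349} + 7705} = \sqrt{\frac{18972227}{1349}} = \frac{\sqrt{25593534223}}{1349}$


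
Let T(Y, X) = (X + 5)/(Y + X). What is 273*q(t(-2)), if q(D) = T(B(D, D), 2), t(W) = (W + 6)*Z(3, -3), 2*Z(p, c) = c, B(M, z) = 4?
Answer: 637/2 ≈ 318.50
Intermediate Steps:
T(Y, X) = (5 + X)/(X + Y)
Z(p, c) = c/2
t(W) = -9 - 3*W/2 (t(W) = (W + 6)*((1/2)*(-3)) = (6 + W)*(-3/2) = -9 - 3*W/2)
q(D) = 7/6 (q(D) = (5 + 2)/(2 + 4) = 7/6)
273*q(t(-2)) = 273*(7/6) = 637/2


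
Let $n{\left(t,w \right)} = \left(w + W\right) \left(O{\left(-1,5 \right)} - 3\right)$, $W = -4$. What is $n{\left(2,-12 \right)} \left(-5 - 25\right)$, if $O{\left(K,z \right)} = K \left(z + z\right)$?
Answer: $-6240$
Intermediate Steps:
$O{\left(K,z \right)} = 2 K z$ ($O{\left(K,z \right)} = K 2 z = 2 K z$)
$n{\left(t,w \right)} = 52 - 13 w$ ($n{\left(t,w \right)} = \left(w - 4\right) \left(2 \left(-1\right) 5 - 3\right) = \left(-4 + w\right) \left(-10 - 3\right) = \left(-4 + w\right) \left(-13\right) = 52 - 13 w$)
$n{\left(2,-12 \right)} \left(-5 - 25\right) = \left(52 - -156\right) \left(-5 - 25\right) = \left(52 + 156\right) \left(-30\right) = 208 \left(-30\right) = -6240$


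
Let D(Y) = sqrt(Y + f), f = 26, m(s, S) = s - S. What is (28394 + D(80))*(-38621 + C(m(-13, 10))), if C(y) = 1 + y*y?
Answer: -1081555854 - 38091*sqrt(106) ≈ -1.0819e+9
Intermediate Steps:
D(Y) = sqrt(26 + Y) (D(Y) = sqrt(Y + 26) = sqrt(26 + Y))
C(y) = 1 + y**2
(28394 + D(80))*(-38621 + C(m(-13, 10))) = (28394 + sqrt(26 + 80))*(-38621 + (1 + (-13 - 1*10)**2)) = (28394 + sqrt(106))*(-38621 + (1 + (-13 - 10)**2)) = (28394 + sqrt(106))*(-38621 + (1 + (-23)**2)) = (28394 + sqrt(106))*(-38621 + (1 + 529)) = (28394 + sqrt(106))*(-38621 + 530) = (28394 + sqrt(106))*(-38091) = -1081555854 - 38091*sqrt(106)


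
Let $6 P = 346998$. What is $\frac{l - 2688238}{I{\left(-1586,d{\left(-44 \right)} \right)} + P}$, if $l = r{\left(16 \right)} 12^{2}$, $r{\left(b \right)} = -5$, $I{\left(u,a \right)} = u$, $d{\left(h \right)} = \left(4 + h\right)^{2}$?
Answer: $- \frac{2688958}{56247} \approx -47.806$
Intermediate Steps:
$P = 57833$ ($P = \frac{1}{6} \cdot 346998 = 57833$)
$l = -720$ ($l = - 5 \cdot 12^{2} = \left(-5\right) 144 = -720$)
$\frac{l - 2688238}{I{\left(-1586,d{\left(-44 \right)} \right)} + P} = \frac{-720 - 2688238}{-1586 + 57833} = - \frac{2688958}{56247}$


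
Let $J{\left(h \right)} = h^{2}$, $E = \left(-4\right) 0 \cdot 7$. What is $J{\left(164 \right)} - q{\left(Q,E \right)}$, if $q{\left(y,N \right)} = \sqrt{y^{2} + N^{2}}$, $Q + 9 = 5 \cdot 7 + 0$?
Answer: $26870$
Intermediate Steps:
$E = 0$ ($E = 0 \cdot 7 = 0$)
$Q = 26$ ($Q = -9 + \left(5 \cdot 7 + 0\right) = -9 + \left(35 + 0\right) = -9 + 35 = 26$)
$q{\left(y,N \right)} = \sqrt{N^{2} + y^{2}}$
$J{\left(164 \right)} - q{\left(Q,E \right)} = 164^{2} - \sqrt{0^{2} + 26^{2}} = 26896 - \sqrt{0 + 676} = 26896 - \sqrt{676} = 26896 - 26 = 26870$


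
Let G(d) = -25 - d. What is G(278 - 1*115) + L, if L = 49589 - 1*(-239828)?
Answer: 289229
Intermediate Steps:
L = 289417 (L = 49589 + 239828 = 289417)
G(278 - 1*115) + L = (-25 - (278 - 1*115)) + 289417 = (-25 - (278 - 115)) + 289417 = (-25 - 1*163) + 289417 = (-25 - 163) + 289417 = -188 + 289417 = 289229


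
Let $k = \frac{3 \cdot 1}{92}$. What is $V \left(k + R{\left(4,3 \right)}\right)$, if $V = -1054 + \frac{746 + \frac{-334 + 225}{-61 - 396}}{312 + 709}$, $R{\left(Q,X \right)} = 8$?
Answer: $- \frac{363183180973}{42926924} \approx -8460.5$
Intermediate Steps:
$k = \frac{3}{92}$ ($k = 3 \cdot \frac{1}{92} = \frac{3}{92} \approx 0.032609$)
$V = - \frac{491452207}{466597}$ ($V = -1054 + \frac{746 - \frac{109}{-457}}{1021} = -1054 + \left(746 - - \frac{109}{457}\right) \frac{1}{1021} = -1054 + \left(746 + \frac{109}{457}\right) \frac{1}{1021} = -1054 + \frac{341031}{457} \cdot \frac{1}{1021} = -1054 + \frac{341031}{466597} = - \frac{491452207}{466597} \approx -1053.3$)
$V \left(k + R{\left(4,3 \right)}\right) = - \frac{491452207 \left(\frac{3}{92} + 8\right)}{466597} = \left(- \frac{491452207}{466597}\right) \frac{739}{92} = - \frac{363183180973}{42926924}$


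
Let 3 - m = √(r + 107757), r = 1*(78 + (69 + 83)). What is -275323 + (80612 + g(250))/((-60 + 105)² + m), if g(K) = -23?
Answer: -1102449289939/4004797 + 80589*√107987/4004797 ≈ -2.7528e+5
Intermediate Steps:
r = 230 (r = 1*(78 + 152) = 1*230 = 230)
m = 3 - √107987 (m = 3 - √(230 + 107757) = 3 - √107987 ≈ -325.61)
-275323 + (80612 + g(250))/((-60 + 105)² + m) = -275323 + (80612 - 23)/((-60 + 105)² + (3 - √107987)) = -275323 + 80589/(45² + (3 - √107987)) = -275323 + 80589/(2025 + (3 - √107987)) = -275323 + 80589/(2028 - √107987)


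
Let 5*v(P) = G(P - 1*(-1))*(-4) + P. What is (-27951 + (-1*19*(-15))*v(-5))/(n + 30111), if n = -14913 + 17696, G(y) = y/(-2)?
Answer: -14346/16447 ≈ -0.87226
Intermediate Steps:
G(y) = -y/2 (G(y) = y*(-½) = -y/2)
v(P) = ⅖ + 3*P/5 (v(P) = (-(P - 1*(-1))/2*(-4) + P)/5 = (-(P + 1)/2*(-4) + P)/5 = (-(1 + P)/2*(-4) + P)/5 = ((-½ - P/2)*(-4) + P)/5 = ((2 + 2*P) + P)/5 = (2 + 3*P)/5 = ⅖ + 3*P/5)
n = 2783
(-27951 + (-1*19*(-15))*v(-5))/(n + 30111) = (-27951 + (-1*19*(-15))*(⅖ + (⅗)*(-5)))/(2783 + 30111) = (-27951 + (-19*(-15))*(⅖ - 3))/32894 = (-27951 + 285*(-13/5))*(1/32894) = (-27951 - 741)*(1/32894) = -28692*1/32894 = -14346/16447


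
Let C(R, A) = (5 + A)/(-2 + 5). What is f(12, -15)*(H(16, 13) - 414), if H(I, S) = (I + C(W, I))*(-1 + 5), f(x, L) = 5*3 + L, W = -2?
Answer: 0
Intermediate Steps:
C(R, A) = 5/3 + A/3 (C(R, A) = (5 + A)/3 = (5 + A)*(⅓) = 5/3 + A/3)
f(x, L) = 15 + L
H(I, S) = 20/3 + 16*I/3 (H(I, S) = (I + (5/3 + I/3))*(-1 + 5) = (5/3 + 4*I/3)*4 = 20/3 + 16*I/3)
f(12, -15)*(H(16, 13) - 414) = (15 - 15)*((20/3 + (16/3)*16) - 414) = 0*((20/3 + 256/3) - 414) = 0*(92 - 414) = 0*(-322) = 0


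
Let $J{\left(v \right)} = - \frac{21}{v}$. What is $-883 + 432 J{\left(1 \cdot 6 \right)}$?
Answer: $-2395$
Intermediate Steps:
$-883 + 432 J{\left(1 \cdot 6 \right)} = -883 + 432 \left(- \frac{21}{1 \cdot 6}\right) = -883 + 432 \left(- \frac{21}{6}\right) = -883 + 432 \left(\left(-21\right) \frac{1}{6}\right) = -883 + 432 \left(- \frac{7}{2}\right) = -883 - 1512 = -2395$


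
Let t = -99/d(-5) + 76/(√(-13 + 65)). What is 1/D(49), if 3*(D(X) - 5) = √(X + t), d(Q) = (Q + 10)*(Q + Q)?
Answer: 1/(5 + √(2549/50 + 38*√13/13)/3) ≈ 0.13133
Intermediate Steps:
d(Q) = 2*Q*(10 + Q) (d(Q) = (10 + Q)*(2*Q) = 2*Q*(10 + Q))
t = 99/50 + 38*√13/13 (t = -99*(-1/(10*(10 - 5))) + 76/(√(-13 + 65)) = -99/(2*(-5)*5) + 76/(√52) = -99/(-50) + 76/((2*√13)) = -99*(-1/50) + 76*(√13/26) = 99/50 + 38*√13/13 ≈ 12.519)
D(X) = 5 + √(99/50 + X + 38*√13/13)/3 (D(X) = 5 + √(X + (99/50 + 38*√13/13))/3 = 5 + √(99/50 + X + 38*√13/13)/3)
1/D(49) = 1/(5 + √(33462 + 16900*49 + 49400*√13)/390) = 1/(5 + √(33462 + 828100 + 49400*√13)/390) = 1/(5 + √(861562 + 49400*√13)/390)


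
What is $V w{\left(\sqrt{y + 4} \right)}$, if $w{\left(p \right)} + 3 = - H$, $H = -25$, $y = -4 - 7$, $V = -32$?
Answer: $-704$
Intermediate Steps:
$y = -11$
$w{\left(p \right)} = 22$ ($w{\left(p \right)} = -3 - -25 = -3 + 25 = 22$)
$V w{\left(\sqrt{y + 4} \right)} = \left(-32\right) 22 = -704$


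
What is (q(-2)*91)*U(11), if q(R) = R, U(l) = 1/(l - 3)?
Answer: -91/4 ≈ -22.750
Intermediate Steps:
U(l) = 1/(-3 + l)
(q(-2)*91)*U(11) = (-2*91)/(-3 + 11) = -182/8 = -182*⅛ = -91/4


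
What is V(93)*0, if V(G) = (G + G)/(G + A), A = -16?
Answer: 0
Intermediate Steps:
V(G) = 2*G/(-16 + G) (V(G) = (G + G)/(G - 16) = (2*G)/(-16 + G) = 2*G/(-16 + G))
V(93)*0 = (2*93/(-16 + 93))*0 = (2*93/77)*0 = (2*93*(1/77))*0 = (186/77)*0 = 0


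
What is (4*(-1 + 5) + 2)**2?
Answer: 324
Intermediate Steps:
(4*(-1 + 5) + 2)**2 = (4*4 + 2)**2 = (16 + 2)**2 = 18**2 = 324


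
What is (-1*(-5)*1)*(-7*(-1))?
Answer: 35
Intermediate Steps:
(-1*(-5)*1)*(-7*(-1)) = (5*1)*7 = 5*7 = 35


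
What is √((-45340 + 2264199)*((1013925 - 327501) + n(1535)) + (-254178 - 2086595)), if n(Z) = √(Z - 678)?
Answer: √(1523075729443 + 2218859*√857) ≈ 1.2342e+6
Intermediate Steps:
n(Z) = √(-678 + Z)
√((-45340 + 2264199)*((1013925 - 327501) + n(1535)) + (-254178 - 2086595)) = √((-45340 + 2264199)*((1013925 - 327501) + √(-678 + 1535)) + (-254178 - 2086595)) = √(2218859*(686424 + √857) - 2340773) = √((1523078070216 + 2218859*√857) - 2340773) = √(1523075729443 + 2218859*√857)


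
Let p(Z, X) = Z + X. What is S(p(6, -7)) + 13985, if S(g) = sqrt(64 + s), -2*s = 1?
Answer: 13985 + sqrt(254)/2 ≈ 13993.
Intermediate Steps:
s = -1/2 (s = -1/2*1 = -1/2 ≈ -0.50000)
p(Z, X) = X + Z
S(g) = sqrt(254)/2 (S(g) = sqrt(64 - 1/2) = sqrt(127/2) = sqrt(254)/2)
S(p(6, -7)) + 13985 = sqrt(254)/2 + 13985 = 13985 + sqrt(254)/2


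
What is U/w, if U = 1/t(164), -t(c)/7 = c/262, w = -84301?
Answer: 131/48388774 ≈ 2.7072e-6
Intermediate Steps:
t(c) = -7*c/262
U = -131/574 (U = 1/(-7/262*164) = 1/(-574/131) = -131/574 ≈ -0.22822)
U/w = -131/574/(-84301) = -131/574*(-1/84301) = 131/48388774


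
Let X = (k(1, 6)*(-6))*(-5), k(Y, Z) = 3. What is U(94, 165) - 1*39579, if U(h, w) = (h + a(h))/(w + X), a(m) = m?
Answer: -10092457/255 ≈ -39578.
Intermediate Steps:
X = 90 (X = (3*(-6))*(-5) = -18*(-5) = 90)
U(h, w) = 2*h/(90 + w) (U(h, w) = (h + h)/(w + 90) = (2*h)/(90 + w) = 2*h/(90 + w))
U(94, 165) - 1*39579 = 2*94/(90 + 165) - 1*39579 = 2*94/255 - 39579 = 2*94*(1/255) - 39579 = 188/255 - 39579 = -10092457/255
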